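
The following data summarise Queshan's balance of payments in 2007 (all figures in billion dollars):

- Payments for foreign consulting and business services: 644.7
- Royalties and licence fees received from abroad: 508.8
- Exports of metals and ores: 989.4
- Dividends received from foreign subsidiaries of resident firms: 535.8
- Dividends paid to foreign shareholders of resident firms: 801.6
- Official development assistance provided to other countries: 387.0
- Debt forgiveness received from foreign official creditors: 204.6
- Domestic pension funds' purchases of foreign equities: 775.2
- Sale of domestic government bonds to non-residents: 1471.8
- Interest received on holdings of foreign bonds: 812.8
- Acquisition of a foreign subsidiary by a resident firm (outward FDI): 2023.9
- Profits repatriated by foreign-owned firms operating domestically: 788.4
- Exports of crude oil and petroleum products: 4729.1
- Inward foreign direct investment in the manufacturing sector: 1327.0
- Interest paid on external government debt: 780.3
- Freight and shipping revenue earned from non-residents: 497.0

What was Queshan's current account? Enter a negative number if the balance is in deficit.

Goods: 4729.1 + 989.4 = 5718.5
Services: 508.8 - 644.7 + 497.0 = 361.1
Primary income: 535.8 - 801.6 - 788.4 - 780.3 + 812.8 = -1021.7
Secondary income: -387.0
Current account = 5718.5 + 361.1 + (-1021.7) + (-387.0) = 4670.9
(Excluded from the current account — capital account: debt forgiveness received from foreign official creditors 204.6; financial account: domestic pension funds' purchases of foreign equities 775.2, sale of domestic government bonds to non-residents 1471.8, acquisition of a foreign subsidiary by a resident firm (outward FDI) 2023.9, inward foreign direct investment in the manufacturing sector 1327.0.)

4670.9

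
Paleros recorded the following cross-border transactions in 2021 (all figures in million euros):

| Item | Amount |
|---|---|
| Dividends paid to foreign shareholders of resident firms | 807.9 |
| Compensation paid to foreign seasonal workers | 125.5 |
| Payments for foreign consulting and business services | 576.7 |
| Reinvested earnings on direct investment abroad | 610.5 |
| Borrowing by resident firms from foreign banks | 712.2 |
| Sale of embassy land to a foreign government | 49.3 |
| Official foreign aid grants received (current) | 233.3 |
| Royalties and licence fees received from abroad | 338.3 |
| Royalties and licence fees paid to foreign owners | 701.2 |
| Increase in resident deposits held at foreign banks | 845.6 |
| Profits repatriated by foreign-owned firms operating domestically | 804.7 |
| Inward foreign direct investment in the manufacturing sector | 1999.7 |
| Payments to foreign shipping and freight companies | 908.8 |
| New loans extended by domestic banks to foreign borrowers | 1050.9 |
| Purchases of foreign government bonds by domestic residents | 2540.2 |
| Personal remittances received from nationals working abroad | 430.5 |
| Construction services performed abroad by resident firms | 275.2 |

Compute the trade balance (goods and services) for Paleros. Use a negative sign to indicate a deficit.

-1573.2

Services: -908.8 + 275.2 - 576.7 + 338.3 - 701.2 = -1573.2
Trade balance = 0.0 + (-1573.2) = -1573.2
(Excluded from the trade balance — primary income: dividends paid to foreign shareholders of resident firms 807.9, compensation paid to foreign seasonal workers 125.5, reinvested earnings on direct investment abroad 610.5, profits repatriated by foreign-owned firms operating domestically 804.7; financial account: borrowing by resident firms from foreign banks 712.2, increase in resident deposits held at foreign banks 845.6, inward foreign direct investment in the manufacturing sector 1999.7, new loans extended by domestic banks to foreign borrowers 1050.9, purchases of foreign government bonds by domestic residents 2540.2; capital account: sale of embassy land to a foreign government 49.3; secondary income: official foreign aid grants received (current) 233.3, personal remittances received from nationals working abroad 430.5.)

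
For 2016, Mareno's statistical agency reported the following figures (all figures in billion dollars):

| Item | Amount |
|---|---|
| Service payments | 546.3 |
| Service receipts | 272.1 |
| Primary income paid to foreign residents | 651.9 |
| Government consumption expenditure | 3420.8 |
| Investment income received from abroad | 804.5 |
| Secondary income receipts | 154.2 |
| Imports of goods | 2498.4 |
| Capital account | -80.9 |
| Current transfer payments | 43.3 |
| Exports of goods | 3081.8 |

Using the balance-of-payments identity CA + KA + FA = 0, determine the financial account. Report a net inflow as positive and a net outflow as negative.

Goods balance = 3081.8 - 2498.4 = 583.4
Services balance = 272.1 - 546.3 = -274.2
Trade balance (goods + services) = 583.4 + (-274.2) = 309.2
Net primary income = 804.5 - 651.9 = 152.6
Net secondary income = 154.2 - 43.3 = 110.9
Current account = 309.2 + 152.6 + 110.9 = 572.7
Financial account = -(572.7 + (-80.9)) = -491.8

-491.8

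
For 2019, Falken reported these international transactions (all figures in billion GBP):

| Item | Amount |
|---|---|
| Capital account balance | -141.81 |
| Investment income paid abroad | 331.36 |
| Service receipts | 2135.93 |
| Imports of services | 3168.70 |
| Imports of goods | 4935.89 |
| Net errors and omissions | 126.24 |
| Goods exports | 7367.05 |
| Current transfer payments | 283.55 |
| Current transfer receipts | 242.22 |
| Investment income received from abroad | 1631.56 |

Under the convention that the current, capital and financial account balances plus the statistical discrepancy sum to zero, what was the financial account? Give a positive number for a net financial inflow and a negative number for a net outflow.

-2641.69

Goods balance = 7367.05 - 4935.89 = 2431.16
Services balance = 2135.93 - 3168.70 = -1032.77
Trade balance (goods + services) = 2431.16 + (-1032.77) = 1398.39
Net primary income = 1631.56 - 331.36 = 1300.20
Net secondary income = 242.22 - 283.55 = -41.33
Current account = 1398.39 + 1300.20 + (-41.33) = 2657.26
Financial account = -(2657.26 + (-141.81) + 126.24) = -2641.69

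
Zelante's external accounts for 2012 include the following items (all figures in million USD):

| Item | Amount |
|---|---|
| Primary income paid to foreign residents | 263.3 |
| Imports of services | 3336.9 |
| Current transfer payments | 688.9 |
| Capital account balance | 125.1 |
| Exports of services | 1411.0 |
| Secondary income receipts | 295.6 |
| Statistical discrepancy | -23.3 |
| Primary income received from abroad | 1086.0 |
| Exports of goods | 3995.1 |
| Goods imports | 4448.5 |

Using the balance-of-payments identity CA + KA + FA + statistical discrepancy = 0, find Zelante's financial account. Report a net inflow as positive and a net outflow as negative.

Goods balance = 3995.1 - 4448.5 = -453.4
Services balance = 1411.0 - 3336.9 = -1925.9
Trade balance (goods + services) = -453.4 + (-1925.9) = -2379.3
Net primary income = 1086.0 - 263.3 = 822.7
Net secondary income = 295.6 - 688.9 = -393.3
Current account = -2379.3 + 822.7 + (-393.3) = -1949.9
Financial account = -(-1949.9 + 125.1 + (-23.3)) = 1848.1

1848.1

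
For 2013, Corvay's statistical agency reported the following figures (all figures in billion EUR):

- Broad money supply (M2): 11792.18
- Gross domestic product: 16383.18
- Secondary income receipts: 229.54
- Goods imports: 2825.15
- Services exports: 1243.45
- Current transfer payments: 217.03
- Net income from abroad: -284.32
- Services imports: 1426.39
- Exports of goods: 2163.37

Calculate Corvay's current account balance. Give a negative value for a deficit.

Goods balance = 2163.37 - 2825.15 = -661.78
Services balance = 1243.45 - 1426.39 = -182.94
Trade balance (goods + services) = -661.78 + (-182.94) = -844.72
Net primary income = -284.32
Net secondary income = 229.54 - 217.03 = 12.51
Current account = -844.72 + (-284.32) + 12.51 = -1116.53

-1116.53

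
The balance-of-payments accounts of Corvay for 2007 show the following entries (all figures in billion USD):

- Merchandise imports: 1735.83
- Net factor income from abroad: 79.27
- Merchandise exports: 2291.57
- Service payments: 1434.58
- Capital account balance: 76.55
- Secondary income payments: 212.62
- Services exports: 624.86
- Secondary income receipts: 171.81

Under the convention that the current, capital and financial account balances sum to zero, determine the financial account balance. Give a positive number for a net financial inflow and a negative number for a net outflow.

Goods balance = 2291.57 - 1735.83 = 555.74
Services balance = 624.86 - 1434.58 = -809.72
Trade balance (goods + services) = 555.74 + (-809.72) = -253.98
Net primary income = 79.27
Net secondary income = 171.81 - 212.62 = -40.81
Current account = -253.98 + 79.27 + (-40.81) = -215.52
Financial account = -(-215.52 + 76.55) = 138.97

138.97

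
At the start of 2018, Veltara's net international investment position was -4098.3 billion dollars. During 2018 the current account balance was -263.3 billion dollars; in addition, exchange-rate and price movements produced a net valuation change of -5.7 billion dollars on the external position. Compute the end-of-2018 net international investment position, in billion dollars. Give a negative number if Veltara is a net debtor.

Change in NIIP = current account + net valuation change = -263.3 + (-5.7) = -269.0
End-of-year NIIP = -4098.3 + (-269.0) = -4367.3

-4367.3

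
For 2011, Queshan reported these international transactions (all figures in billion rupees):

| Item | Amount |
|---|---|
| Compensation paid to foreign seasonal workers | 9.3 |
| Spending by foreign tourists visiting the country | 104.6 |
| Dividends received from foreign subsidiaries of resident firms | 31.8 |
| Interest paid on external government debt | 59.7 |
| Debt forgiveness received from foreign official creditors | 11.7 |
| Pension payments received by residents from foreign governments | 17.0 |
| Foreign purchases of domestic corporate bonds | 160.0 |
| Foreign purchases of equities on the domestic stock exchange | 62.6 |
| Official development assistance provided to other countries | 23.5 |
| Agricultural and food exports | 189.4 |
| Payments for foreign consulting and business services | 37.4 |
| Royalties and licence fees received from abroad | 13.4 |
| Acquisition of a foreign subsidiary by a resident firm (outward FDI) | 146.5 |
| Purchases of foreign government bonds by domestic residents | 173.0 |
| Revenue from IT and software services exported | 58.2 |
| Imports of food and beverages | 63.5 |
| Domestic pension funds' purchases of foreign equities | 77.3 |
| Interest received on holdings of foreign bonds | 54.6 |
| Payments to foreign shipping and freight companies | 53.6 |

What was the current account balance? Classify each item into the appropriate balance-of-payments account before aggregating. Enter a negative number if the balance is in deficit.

222.0

Goods: -63.5 + 189.4 = 125.9
Services: 104.6 - 53.6 + 13.4 + 58.2 - 37.4 = 85.2
Primary income: -59.7 + 54.6 - 9.3 + 31.8 = 17.4
Secondary income: 17.0 - 23.5 = -6.5
Current account = 125.9 + 85.2 + 17.4 + (-6.5) = 222.0
(Excluded from the current account — capital account: debt forgiveness received from foreign official creditors 11.7; financial account: foreign purchases of domestic corporate bonds 160.0, foreign purchases of equities on the domestic stock exchange 62.6, acquisition of a foreign subsidiary by a resident firm (outward FDI) 146.5, purchases of foreign government bonds by domestic residents 173.0, domestic pension funds' purchases of foreign equities 77.3.)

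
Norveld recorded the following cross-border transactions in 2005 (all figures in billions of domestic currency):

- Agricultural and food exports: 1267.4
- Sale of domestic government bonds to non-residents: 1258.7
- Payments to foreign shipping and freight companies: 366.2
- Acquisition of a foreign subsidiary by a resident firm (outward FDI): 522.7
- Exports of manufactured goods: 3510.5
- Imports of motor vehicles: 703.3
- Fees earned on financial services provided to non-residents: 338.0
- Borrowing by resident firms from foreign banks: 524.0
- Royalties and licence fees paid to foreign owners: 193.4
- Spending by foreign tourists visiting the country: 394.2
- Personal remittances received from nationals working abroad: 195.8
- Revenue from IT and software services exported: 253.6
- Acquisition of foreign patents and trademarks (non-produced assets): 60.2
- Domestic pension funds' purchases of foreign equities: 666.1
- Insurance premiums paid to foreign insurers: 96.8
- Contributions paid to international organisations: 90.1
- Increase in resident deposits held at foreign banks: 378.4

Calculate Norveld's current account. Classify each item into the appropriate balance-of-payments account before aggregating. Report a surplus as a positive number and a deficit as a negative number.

Goods: -703.3 + 1267.4 + 3510.5 = 4074.6
Services: 394.2 - 193.4 + 338.0 - 96.8 - 366.2 + 253.6 = 329.4
Secondary income: 195.8 - 90.1 = 105.7
Current account = 4074.6 + 329.4 + 105.7 = 4509.7
(Excluded from the current account — financial account: sale of domestic government bonds to non-residents 1258.7, acquisition of a foreign subsidiary by a resident firm (outward FDI) 522.7, borrowing by resident firms from foreign banks 524.0, domestic pension funds' purchases of foreign equities 666.1, increase in resident deposits held at foreign banks 378.4; capital account: acquisition of foreign patents and trademarks (non-produced assets) 60.2.)

4509.7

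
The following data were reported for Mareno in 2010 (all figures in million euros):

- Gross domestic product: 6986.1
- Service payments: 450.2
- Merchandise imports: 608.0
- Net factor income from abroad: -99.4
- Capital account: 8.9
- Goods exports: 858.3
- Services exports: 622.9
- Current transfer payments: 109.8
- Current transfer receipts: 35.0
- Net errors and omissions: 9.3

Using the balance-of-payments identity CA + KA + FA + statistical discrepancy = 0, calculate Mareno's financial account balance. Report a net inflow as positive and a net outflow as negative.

-267.0

Goods balance = 858.3 - 608.0 = 250.3
Services balance = 622.9 - 450.2 = 172.7
Trade balance (goods + services) = 250.3 + 172.7 = 423.0
Net primary income = -99.4
Net secondary income = 35.0 - 109.8 = -74.8
Current account = 423.0 + (-99.4) + (-74.8) = 248.8
Financial account = -(248.8 + 8.9 + 9.3) = -267.0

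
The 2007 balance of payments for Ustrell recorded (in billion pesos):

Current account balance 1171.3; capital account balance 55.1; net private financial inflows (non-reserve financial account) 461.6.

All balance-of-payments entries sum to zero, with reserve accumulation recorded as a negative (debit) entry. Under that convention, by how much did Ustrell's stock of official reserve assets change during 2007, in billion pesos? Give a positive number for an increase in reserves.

Official reserve transactions balance = -(1171.3 + 55.1 + 461.6) = -1688.0
An accumulation of reserves is recorded as a debit (negative entry), so the change in the stock of reserves is the negative of that balance.
Change in official reserves = -(-1688.0) = 1688.0

1688.0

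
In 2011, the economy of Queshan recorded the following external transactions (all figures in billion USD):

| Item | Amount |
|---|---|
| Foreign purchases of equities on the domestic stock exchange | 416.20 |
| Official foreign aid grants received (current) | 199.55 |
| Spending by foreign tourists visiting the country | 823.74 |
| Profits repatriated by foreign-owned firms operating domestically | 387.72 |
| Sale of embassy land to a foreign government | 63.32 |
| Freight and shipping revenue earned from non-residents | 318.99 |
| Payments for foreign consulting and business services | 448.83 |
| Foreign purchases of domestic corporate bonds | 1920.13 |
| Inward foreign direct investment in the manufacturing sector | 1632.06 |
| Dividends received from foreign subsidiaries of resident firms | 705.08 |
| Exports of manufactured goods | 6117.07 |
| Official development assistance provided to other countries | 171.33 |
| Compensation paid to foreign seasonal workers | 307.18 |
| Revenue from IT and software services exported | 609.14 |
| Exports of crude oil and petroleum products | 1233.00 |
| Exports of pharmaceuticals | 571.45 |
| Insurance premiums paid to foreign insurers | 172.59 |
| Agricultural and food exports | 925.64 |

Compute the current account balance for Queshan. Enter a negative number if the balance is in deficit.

10016.01

Goods: 6117.07 + 1233.00 + 571.45 + 925.64 = 8847.16
Services: -448.83 + 318.99 + 609.14 + 823.74 - 172.59 = 1130.45
Primary income: 705.08 - 307.18 - 387.72 = 10.18
Secondary income: 199.55 - 171.33 = 28.22
Current account = 8847.16 + 1130.45 + 10.18 + 28.22 = 10016.01
(Excluded from the current account — financial account: foreign purchases of equities on the domestic stock exchange 416.20, foreign purchases of domestic corporate bonds 1920.13, inward foreign direct investment in the manufacturing sector 1632.06; capital account: sale of embassy land to a foreign government 63.32.)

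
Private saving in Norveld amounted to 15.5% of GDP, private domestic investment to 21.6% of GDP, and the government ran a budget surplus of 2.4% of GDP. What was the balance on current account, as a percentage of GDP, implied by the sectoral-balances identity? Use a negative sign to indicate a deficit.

By the sectoral-balances identity, CA = (S_private - I) + (T - G).
Private balance = 15.5 - 21.6 = -6.1
Government balance (T - G) = 2.4
CA = -6.1 + 2.4 = -3.7

-3.7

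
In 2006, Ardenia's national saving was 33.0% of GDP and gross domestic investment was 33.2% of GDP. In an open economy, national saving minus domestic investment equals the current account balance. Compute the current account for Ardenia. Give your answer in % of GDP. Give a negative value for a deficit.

CA = S - I = 33.0 - 33.2 = -0.2

-0.2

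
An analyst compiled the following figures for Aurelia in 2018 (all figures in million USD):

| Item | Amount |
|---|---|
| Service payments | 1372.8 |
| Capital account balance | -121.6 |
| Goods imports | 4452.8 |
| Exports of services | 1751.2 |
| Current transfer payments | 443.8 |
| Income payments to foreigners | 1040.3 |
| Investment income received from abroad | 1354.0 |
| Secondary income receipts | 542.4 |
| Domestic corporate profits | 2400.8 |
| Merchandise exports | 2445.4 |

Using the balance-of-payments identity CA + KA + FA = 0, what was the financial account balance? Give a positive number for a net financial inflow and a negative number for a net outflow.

1338.3

Goods balance = 2445.4 - 4452.8 = -2007.4
Services balance = 1751.2 - 1372.8 = 378.4
Trade balance (goods + services) = -2007.4 + 378.4 = -1629.0
Net primary income = 1354.0 - 1040.3 = 313.7
Net secondary income = 542.4 - 443.8 = 98.6
Current account = -1629.0 + 313.7 + 98.6 = -1216.7
Financial account = -(-1216.7 + (-121.6)) = 1338.3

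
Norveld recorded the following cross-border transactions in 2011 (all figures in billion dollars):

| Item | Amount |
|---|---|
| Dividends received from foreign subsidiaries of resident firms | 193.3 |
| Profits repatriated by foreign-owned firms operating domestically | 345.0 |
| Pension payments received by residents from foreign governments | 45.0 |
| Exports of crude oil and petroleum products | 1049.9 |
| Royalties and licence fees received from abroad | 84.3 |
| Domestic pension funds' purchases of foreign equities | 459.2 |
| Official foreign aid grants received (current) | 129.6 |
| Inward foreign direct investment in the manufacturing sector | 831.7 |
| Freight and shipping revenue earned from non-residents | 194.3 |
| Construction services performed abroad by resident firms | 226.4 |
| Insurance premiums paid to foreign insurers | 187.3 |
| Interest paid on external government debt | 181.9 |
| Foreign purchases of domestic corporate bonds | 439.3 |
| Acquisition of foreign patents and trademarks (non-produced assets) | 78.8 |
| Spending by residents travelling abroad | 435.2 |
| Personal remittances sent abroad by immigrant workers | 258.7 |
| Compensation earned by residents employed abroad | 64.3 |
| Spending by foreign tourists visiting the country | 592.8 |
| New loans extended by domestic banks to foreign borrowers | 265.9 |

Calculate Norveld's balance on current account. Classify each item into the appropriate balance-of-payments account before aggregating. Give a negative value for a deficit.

1171.8

Goods: 1049.9
Services: -187.3 + 84.3 + 592.8 + 226.4 - 435.2 + 194.3 = 475.3
Primary income: -345.0 + 193.3 - 181.9 + 64.3 = -269.3
Secondary income: 129.6 + 45.0 - 258.7 = -84.1
Current account = 1049.9 + 475.3 + (-269.3) + (-84.1) = 1171.8
(Excluded from the current account — financial account: domestic pension funds' purchases of foreign equities 459.2, inward foreign direct investment in the manufacturing sector 831.7, foreign purchases of domestic corporate bonds 439.3, new loans extended by domestic banks to foreign borrowers 265.9; capital account: acquisition of foreign patents and trademarks (non-produced assets) 78.8.)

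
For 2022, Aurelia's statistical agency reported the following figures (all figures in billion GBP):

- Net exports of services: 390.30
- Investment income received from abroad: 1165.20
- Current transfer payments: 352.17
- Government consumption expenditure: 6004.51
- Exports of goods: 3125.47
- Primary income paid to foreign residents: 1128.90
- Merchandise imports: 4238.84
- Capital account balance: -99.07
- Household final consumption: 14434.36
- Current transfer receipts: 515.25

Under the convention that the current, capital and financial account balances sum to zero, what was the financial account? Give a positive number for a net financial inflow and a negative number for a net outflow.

622.76

Goods balance = 3125.47 - 4238.84 = -1113.37
Services balance = 390.30
Trade balance (goods + services) = -1113.37 + 390.30 = -723.07
Net primary income = 1165.20 - 1128.90 = 36.30
Net secondary income = 515.25 - 352.17 = 163.08
Current account = -723.07 + 36.30 + 163.08 = -523.69
Financial account = -(-523.69 + (-99.07)) = 622.76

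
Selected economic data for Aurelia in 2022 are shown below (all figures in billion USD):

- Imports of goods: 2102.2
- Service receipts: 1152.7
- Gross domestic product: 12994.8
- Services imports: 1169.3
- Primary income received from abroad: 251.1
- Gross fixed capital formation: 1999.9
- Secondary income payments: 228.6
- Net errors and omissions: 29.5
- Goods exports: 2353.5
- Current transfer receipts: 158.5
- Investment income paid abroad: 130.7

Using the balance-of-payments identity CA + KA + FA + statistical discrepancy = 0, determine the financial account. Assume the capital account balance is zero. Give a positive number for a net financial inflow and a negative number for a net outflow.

Goods balance = 2353.5 - 2102.2 = 251.3
Services balance = 1152.7 - 1169.3 = -16.6
Trade balance (goods + services) = 251.3 + (-16.6) = 234.7
Net primary income = 251.1 - 130.7 = 120.4
Net secondary income = 158.5 - 228.6 = -70.1
Current account = 234.7 + 120.4 + (-70.1) = 285.0
Financial account = -(285.0 + 29.5) = -314.5

-314.5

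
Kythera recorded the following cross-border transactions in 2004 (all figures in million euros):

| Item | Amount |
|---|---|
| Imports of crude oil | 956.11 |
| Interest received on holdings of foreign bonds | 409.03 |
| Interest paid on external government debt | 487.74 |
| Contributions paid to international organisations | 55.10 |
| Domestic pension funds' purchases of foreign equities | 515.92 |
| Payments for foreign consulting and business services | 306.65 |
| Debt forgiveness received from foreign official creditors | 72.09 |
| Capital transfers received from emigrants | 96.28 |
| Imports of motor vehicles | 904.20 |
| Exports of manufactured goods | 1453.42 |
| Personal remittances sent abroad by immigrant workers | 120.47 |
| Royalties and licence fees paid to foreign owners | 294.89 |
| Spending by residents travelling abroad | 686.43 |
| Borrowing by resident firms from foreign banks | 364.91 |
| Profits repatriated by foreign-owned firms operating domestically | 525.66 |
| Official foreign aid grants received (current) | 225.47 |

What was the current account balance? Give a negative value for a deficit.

-2249.33

Goods: -956.11 - 904.20 + 1453.42 = -406.89
Services: -686.43 - 294.89 - 306.65 = -1287.97
Primary income: -487.74 + 409.03 - 525.66 = -604.37
Secondary income: -55.10 - 120.47 + 225.47 = 49.90
Current account = (-406.89) + (-1287.97) + (-604.37) + 49.90 = -2249.33
(Excluded from the current account — financial account: domestic pension funds' purchases of foreign equities 515.92, borrowing by resident firms from foreign banks 364.91; capital account: debt forgiveness received from foreign official creditors 72.09, capital transfers received from emigrants 96.28.)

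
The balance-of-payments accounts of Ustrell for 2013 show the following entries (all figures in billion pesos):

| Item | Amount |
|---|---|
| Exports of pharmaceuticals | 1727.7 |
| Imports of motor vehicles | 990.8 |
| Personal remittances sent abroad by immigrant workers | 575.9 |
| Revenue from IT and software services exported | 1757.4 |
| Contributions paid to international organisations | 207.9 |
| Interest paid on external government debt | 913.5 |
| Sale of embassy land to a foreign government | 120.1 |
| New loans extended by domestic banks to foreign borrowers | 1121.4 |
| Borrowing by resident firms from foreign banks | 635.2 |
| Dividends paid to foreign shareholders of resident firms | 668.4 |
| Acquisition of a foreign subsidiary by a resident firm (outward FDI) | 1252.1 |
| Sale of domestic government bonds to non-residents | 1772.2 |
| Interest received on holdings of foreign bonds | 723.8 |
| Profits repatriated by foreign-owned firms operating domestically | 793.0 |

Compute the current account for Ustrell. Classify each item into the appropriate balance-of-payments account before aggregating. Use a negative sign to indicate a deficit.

59.4

Goods: -990.8 + 1727.7 = 736.9
Services: 1757.4
Primary income: -913.5 - 793.0 + 723.8 - 668.4 = -1651.1
Secondary income: -207.9 - 575.9 = -783.8
Current account = 736.9 + 1757.4 + (-1651.1) + (-783.8) = 59.4
(Excluded from the current account — capital account: sale of embassy land to a foreign government 120.1; financial account: new loans extended by domestic banks to foreign borrowers 1121.4, borrowing by resident firms from foreign banks 635.2, acquisition of a foreign subsidiary by a resident firm (outward FDI) 1252.1, sale of domestic government bonds to non-residents 1772.2.)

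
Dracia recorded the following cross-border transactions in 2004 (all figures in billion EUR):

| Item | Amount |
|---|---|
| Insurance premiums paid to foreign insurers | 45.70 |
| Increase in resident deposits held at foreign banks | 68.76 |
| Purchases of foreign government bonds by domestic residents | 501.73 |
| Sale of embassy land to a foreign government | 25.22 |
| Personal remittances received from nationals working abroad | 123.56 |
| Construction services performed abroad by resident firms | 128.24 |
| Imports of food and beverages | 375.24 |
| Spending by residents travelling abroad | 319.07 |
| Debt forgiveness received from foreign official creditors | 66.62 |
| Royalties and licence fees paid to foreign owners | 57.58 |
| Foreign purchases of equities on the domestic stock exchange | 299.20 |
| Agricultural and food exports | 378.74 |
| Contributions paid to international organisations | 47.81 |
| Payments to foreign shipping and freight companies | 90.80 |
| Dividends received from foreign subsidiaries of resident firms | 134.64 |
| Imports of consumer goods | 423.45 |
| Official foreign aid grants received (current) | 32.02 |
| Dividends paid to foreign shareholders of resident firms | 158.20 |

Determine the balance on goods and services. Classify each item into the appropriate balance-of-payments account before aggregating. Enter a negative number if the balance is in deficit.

-804.86

Goods: -375.24 + 378.74 - 423.45 = -419.95
Services: -90.80 - 45.70 - 319.07 - 57.58 + 128.24 = -384.91
Trade balance = -419.95 + (-384.91) = -804.86
(Excluded from the trade balance — financial account: increase in resident deposits held at foreign banks 68.76, purchases of foreign government bonds by domestic residents 501.73, foreign purchases of equities on the domestic stock exchange 299.20; capital account: sale of embassy land to a foreign government 25.22, debt forgiveness received from foreign official creditors 66.62; secondary income: personal remittances received from nationals working abroad 123.56, contributions paid to international organisations 47.81, official foreign aid grants received (current) 32.02; primary income: dividends received from foreign subsidiaries of resident firms 134.64, dividends paid to foreign shareholders of resident firms 158.20.)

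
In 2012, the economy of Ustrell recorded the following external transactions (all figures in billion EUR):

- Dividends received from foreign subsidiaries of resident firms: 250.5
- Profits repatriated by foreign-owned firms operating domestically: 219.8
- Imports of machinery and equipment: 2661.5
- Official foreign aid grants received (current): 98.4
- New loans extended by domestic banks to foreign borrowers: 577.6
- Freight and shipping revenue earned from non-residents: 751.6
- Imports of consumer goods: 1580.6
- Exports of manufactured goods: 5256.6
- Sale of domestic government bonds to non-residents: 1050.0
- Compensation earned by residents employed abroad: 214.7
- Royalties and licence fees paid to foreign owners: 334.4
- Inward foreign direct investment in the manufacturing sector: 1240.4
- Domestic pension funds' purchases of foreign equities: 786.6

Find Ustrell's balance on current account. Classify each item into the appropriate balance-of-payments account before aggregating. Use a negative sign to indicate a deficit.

Goods: 5256.6 - 2661.5 - 1580.6 = 1014.5
Services: -334.4 + 751.6 = 417.2
Primary income: -219.8 + 214.7 + 250.5 = 245.4
Secondary income: 98.4
Current account = 1014.5 + 417.2 + 245.4 + 98.4 = 1775.5
(Excluded from the current account — financial account: new loans extended by domestic banks to foreign borrowers 577.6, sale of domestic government bonds to non-residents 1050.0, inward foreign direct investment in the manufacturing sector 1240.4, domestic pension funds' purchases of foreign equities 786.6.)

1775.5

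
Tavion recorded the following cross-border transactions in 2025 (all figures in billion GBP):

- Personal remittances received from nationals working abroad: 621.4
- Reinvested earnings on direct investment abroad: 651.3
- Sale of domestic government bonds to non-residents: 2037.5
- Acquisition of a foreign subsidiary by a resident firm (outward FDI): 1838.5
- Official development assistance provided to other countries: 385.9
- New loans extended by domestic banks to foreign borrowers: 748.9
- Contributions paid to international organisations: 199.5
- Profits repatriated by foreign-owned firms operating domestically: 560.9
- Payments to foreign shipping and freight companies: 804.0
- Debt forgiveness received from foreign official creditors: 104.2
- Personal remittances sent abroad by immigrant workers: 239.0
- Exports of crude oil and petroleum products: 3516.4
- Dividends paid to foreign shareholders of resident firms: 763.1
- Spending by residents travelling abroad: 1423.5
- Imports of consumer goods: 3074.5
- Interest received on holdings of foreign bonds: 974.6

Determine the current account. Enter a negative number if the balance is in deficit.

Goods: 3516.4 - 3074.5 = 441.9
Services: -1423.5 - 804.0 = -2227.5
Primary income: 651.3 + 974.6 - 763.1 - 560.9 = 301.9
Secondary income: 621.4 - 385.9 - 199.5 - 239.0 = -203.0
Current account = 441.9 + (-2227.5) + 301.9 + (-203.0) = -1686.7
(Excluded from the current account — financial account: sale of domestic government bonds to non-residents 2037.5, acquisition of a foreign subsidiary by a resident firm (outward FDI) 1838.5, new loans extended by domestic banks to foreign borrowers 748.9; capital account: debt forgiveness received from foreign official creditors 104.2.)

-1686.7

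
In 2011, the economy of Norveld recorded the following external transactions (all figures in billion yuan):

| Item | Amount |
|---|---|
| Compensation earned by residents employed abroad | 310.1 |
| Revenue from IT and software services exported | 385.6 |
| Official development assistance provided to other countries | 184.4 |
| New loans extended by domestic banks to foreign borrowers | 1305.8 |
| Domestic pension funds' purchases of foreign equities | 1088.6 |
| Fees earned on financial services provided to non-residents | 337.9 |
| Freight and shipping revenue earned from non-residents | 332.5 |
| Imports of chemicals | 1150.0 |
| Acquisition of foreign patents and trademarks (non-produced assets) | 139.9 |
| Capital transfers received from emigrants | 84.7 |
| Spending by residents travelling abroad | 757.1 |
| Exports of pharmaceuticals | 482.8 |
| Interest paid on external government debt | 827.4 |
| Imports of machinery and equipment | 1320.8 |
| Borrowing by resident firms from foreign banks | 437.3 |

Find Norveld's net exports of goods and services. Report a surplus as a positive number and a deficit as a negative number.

-1689.1

Goods: -1320.8 - 1150.0 + 482.8 = -1988.0
Services: 332.5 - 757.1 + 385.6 + 337.9 = 298.9
Trade balance = -1988.0 + 298.9 = -1689.1
(Excluded from the trade balance — primary income: compensation earned by residents employed abroad 310.1, interest paid on external government debt 827.4; secondary income: official development assistance provided to other countries 184.4; financial account: new loans extended by domestic banks to foreign borrowers 1305.8, domestic pension funds' purchases of foreign equities 1088.6, borrowing by resident firms from foreign banks 437.3; capital account: acquisition of foreign patents and trademarks (non-produced assets) 139.9, capital transfers received from emigrants 84.7.)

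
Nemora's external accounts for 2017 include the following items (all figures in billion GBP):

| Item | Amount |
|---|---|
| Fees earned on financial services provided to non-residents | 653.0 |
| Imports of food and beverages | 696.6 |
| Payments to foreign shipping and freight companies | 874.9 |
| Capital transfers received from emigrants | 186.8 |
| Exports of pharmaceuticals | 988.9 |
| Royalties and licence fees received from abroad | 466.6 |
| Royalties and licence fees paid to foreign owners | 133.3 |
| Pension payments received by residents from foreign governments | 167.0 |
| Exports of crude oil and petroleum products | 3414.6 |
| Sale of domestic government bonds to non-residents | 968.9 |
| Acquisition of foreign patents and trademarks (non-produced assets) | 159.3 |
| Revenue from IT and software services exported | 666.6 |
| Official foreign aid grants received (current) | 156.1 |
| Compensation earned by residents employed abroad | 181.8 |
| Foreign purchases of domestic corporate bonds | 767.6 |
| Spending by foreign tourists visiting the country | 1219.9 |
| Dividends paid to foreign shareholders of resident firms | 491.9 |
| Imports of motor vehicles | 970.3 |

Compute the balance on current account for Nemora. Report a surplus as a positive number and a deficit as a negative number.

Goods: 988.9 + 3414.6 - 970.3 - 696.6 = 2736.6
Services: 666.6 - 874.9 + 466.6 + 653.0 + 1219.9 - 133.3 = 1997.9
Primary income: 181.8 - 491.9 = -310.1
Secondary income: 156.1 + 167.0 = 323.1
Current account = 2736.6 + 1997.9 + (-310.1) + 323.1 = 4747.5
(Excluded from the current account — capital account: capital transfers received from emigrants 186.8, acquisition of foreign patents and trademarks (non-produced assets) 159.3; financial account: sale of domestic government bonds to non-residents 968.9, foreign purchases of domestic corporate bonds 767.6.)

4747.5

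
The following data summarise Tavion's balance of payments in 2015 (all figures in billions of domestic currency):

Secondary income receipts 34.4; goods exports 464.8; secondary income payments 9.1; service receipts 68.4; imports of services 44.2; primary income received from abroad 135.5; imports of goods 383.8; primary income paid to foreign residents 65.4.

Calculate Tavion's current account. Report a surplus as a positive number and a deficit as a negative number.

Goods balance = 464.8 - 383.8 = 81.0
Services balance = 68.4 - 44.2 = 24.2
Trade balance (goods + services) = 81.0 + 24.2 = 105.2
Net primary income = 135.5 - 65.4 = 70.1
Net secondary income = 34.4 - 9.1 = 25.3
Current account = 105.2 + 70.1 + 25.3 = 200.6

200.6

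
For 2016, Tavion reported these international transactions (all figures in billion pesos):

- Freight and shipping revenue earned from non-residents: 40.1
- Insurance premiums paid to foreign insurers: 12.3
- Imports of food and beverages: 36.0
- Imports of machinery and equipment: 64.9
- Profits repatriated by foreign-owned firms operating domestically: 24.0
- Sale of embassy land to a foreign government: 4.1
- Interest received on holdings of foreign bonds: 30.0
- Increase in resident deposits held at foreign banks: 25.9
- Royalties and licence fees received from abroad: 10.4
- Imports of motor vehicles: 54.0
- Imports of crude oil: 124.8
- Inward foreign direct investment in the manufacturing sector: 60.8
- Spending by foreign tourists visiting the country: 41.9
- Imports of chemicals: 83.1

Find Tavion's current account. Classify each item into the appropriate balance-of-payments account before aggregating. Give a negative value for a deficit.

-276.7

Goods: -124.8 - 64.9 - 54.0 - 36.0 - 83.1 = -362.8
Services: -12.3 + 41.9 + 10.4 + 40.1 = 80.1
Primary income: -24.0 + 30.0 = 6.0
Current account = (-362.8) + 80.1 + 6.0 = -276.7
(Excluded from the current account — capital account: sale of embassy land to a foreign government 4.1; financial account: increase in resident deposits held at foreign banks 25.9, inward foreign direct investment in the manufacturing sector 60.8.)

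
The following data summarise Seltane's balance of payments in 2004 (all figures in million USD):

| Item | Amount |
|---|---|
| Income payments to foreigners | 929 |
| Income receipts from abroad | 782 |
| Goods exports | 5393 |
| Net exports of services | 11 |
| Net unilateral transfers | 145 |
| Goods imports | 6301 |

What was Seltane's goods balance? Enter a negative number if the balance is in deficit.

Goods balance = 5393 - 6301 = -908

-908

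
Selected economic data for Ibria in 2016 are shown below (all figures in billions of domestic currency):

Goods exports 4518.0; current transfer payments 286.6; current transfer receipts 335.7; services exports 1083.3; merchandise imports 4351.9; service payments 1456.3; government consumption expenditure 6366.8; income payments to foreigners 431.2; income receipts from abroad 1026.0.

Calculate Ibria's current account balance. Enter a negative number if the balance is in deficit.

Goods balance = 4518.0 - 4351.9 = 166.1
Services balance = 1083.3 - 1456.3 = -373.0
Trade balance (goods + services) = 166.1 + (-373.0) = -206.9
Net primary income = 1026.0 - 431.2 = 594.8
Net secondary income = 335.7 - 286.6 = 49.1
Current account = -206.9 + 594.8 + 49.1 = 437.0

437.0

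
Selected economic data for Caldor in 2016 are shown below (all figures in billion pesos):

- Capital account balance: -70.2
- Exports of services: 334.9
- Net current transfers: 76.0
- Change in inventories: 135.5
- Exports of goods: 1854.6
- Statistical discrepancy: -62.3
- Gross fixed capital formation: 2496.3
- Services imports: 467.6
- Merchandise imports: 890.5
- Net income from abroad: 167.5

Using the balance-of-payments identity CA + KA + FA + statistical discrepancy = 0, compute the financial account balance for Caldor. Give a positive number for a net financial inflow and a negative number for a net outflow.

-942.4

Goods balance = 1854.6 - 890.5 = 964.1
Services balance = 334.9 - 467.6 = -132.7
Trade balance (goods + services) = 964.1 + (-132.7) = 831.4
Net primary income = 167.5
Net secondary income = 76.0
Current account = 831.4 + 167.5 + 76.0 = 1074.9
Financial account = -(1074.9 + (-70.2) + (-62.3)) = -942.4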